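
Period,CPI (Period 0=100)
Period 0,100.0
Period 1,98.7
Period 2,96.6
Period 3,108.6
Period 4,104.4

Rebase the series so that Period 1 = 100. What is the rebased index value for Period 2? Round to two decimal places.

Rebased(Period 2) = 96.6 / 98.7 × 100 = 97.8723

97.87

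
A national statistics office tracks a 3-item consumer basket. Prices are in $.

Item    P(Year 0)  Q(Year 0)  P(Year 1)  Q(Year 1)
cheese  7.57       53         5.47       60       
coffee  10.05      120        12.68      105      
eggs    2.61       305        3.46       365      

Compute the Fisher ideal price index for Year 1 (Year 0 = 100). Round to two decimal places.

118.99

Laspeyres component (base-period weights):
ΣP(Year 1)Q(Year 0) = 5.47×53 + 12.68×120 + 3.46×305 = 289.91 + 1521.6 + 1055.3 = 2866.81
ΣP(Year 0)Q(Year 0) = 7.57×53 + 10.05×120 + 2.61×305 = 401.21 + 1206 + 796.05 = 2403.26
L = 2866.81 / 2403.26 × 100 = 119.2884
Paasche component (current-period weights):
ΣP(Year 1)Q(Year 1) = 5.47×60 + 12.68×105 + 3.46×365 = 328.2 + 1331.4 + 1262.9 = 2922.5
ΣP(Year 0)Q(Year 1) = 7.57×60 + 10.05×105 + 2.61×365 = 454.2 + 1055.25 + 952.65 = 2462.1
P = 2922.5 / 2462.1 × 100 = 118.6995
Fisher = √(L × P) = √(119.2884 × 118.6995) = 118.9936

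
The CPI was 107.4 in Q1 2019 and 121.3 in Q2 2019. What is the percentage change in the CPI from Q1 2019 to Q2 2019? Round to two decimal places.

Change = (121.3 − 107.4) / 107.4 × 100
       = 13.9 / 107.4 × 100 = 12.9423%

12.94%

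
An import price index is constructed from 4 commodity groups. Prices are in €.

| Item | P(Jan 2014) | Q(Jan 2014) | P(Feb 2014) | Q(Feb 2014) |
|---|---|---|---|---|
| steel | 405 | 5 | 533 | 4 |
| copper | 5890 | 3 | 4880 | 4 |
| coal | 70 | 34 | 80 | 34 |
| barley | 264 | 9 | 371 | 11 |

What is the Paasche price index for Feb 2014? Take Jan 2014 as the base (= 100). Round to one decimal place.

93.4

Paasche price index uses current-period quantities as weights.
ΣP(Feb 2014)·Q(Feb 2014) = 533×4 + 4880×4 + 80×34 + 371×11 = 2132 + 19520 + 2720 + 4081 = 28453
ΣP(Jan 2014)·Q(Feb 2014) = 405×4 + 5890×4 + 70×34 + 264×11 = 1620 + 23560 + 2380 + 2904 = 30464
Index = 28453 / 30464 × 100 = 93.3988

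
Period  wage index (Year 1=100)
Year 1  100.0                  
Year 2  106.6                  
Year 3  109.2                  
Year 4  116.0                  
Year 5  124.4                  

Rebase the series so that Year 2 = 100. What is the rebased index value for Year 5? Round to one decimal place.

116.7

Rebased(Year 5) = 124.4 / 106.6 × 100 = 116.6979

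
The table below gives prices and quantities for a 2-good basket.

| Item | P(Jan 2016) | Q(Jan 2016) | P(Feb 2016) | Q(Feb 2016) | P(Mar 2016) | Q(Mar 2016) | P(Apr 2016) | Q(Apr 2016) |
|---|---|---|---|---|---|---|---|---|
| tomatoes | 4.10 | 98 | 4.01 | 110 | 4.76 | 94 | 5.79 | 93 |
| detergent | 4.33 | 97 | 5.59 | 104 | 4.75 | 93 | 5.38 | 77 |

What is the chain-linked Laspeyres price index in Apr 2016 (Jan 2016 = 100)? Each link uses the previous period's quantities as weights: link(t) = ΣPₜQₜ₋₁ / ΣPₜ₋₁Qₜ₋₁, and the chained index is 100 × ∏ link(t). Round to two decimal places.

Link Jan 2016→Feb 2016:
ΣP(Feb 2016)Q(Jan 2016) = 4.01×98 + 5.59×97 = 392.98 + 542.23 = 935.21
ΣP(Jan 2016)Q(Jan 2016) = 4.10×98 + 4.33×97 = 401.8 + 420.01 = 821.81
link = 935.21/821.81 = 1.137988
Link Feb 2016→Mar 2016:
ΣP(Mar 2016)Q(Feb 2016) = 4.76×110 + 4.75×104 = 523.6 + 494 = 1017.6
ΣP(Feb 2016)Q(Feb 2016) = 4.01×110 + 5.59×104 = 441.1 + 581.36 = 1022.46
link = 1017.6/1022.46 = 0.995247
Link Mar 2016→Apr 2016:
ΣP(Apr 2016)Q(Mar 2016) = 5.79×94 + 5.38×93 = 544.26 + 500.34 = 1044.6
ΣP(Mar 2016)Q(Mar 2016) = 4.76×94 + 4.75×93 = 447.44 + 441.75 = 889.19
link = 1044.6/889.19 = 1.174777
Chained index = 100 × 1.137988 × 0.995247 × 1.174777 = 133.0528

133.05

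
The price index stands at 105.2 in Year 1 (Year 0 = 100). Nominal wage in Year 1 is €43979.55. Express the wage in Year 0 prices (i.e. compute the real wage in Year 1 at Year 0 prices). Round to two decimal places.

Real = Nominal ÷ (Index/100) = 43979.55 ÷ (105.2/100)
     = 43979.55 ÷ 1.052 = 41805.6559

41805.66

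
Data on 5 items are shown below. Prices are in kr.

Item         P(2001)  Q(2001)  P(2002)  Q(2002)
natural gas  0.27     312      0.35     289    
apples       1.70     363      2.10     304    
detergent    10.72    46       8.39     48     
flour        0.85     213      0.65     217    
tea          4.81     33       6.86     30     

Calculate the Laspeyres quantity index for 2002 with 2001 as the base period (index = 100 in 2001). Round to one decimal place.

93.7

Laspeyres quantity index uses base-period prices as weights.
ΣP(2001)·Q(2002) = 0.27×289 + 1.70×304 + 10.72×48 + 0.85×217 + 4.81×30 = 78.03 + 516.8 + 514.56 + 184.45 + 144.3 = 1438.14
ΣP(2001)·Q(2001) = 0.27×312 + 1.70×363 + 10.72×46 + 0.85×213 + 4.81×33 = 84.24 + 617.1 + 493.12 + 181.05 + 158.73 = 1534.24
Index = 1438.14 / 1534.24 × 100 = 93.7363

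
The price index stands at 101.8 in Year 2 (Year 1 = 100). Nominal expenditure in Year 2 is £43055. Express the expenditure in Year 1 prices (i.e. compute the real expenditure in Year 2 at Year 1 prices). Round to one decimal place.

Real = Nominal ÷ (Index/100) = 43055 ÷ (101.8/100)
     = 43055 ÷ 1.018 = 42293.7132

42293.7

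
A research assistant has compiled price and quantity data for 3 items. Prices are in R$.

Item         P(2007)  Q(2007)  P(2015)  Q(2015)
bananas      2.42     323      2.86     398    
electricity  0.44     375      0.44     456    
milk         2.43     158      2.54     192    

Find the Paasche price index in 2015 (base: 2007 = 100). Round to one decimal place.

112.0

Paasche price index uses current-period quantities as weights.
ΣP(2015)·Q(2015) = 2.86×398 + 0.44×456 + 2.54×192 = 1138.28 + 200.64 + 487.68 = 1826.6
ΣP(2007)·Q(2015) = 2.42×398 + 0.44×456 + 2.43×192 = 963.16 + 200.64 + 466.56 = 1630.36
Index = 1826.6 / 1630.36 × 100 = 112.0366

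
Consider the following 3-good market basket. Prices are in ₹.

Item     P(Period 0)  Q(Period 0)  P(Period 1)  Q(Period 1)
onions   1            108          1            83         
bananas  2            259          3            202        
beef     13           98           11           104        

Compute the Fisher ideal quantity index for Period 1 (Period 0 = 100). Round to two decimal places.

Laspeyres component (base-period weights):
ΣP(Period 0)Q(Period 1) = 1×83 + 2×202 + 13×104 = 83 + 404 + 1352 = 1839
ΣP(Period 0)Q(Period 0) = 1×108 + 2×259 + 13×98 = 108 + 518 + 1274 = 1900
L = 1839 / 1900 × 100 = 96.7895
Paasche component (current-period weights):
ΣP(Period 1)Q(Period 1) = 1×83 + 3×202 + 11×104 = 83 + 606 + 1144 = 1833
ΣP(Period 1)Q(Period 0) = 1×108 + 3×259 + 11×98 = 108 + 777 + 1078 = 1963
P = 1833 / 1963 × 100 = 93.3775
Fisher = √(L × P) = √(96.7895 × 93.3775) = 95.0682

95.07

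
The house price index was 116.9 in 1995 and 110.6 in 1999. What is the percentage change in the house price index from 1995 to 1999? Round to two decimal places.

Change = (110.6 − 116.9) / 116.9 × 100
       = -6.3 / 116.9 × 100 = -5.3892%

-5.39%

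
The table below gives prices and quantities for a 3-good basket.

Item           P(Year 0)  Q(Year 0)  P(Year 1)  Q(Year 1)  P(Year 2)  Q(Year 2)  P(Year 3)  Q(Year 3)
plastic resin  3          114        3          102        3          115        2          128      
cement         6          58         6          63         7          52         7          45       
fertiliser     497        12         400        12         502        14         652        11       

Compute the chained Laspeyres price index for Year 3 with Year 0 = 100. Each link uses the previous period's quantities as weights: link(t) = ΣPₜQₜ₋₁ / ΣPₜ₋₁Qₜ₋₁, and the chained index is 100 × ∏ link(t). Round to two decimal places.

128.01

Link Year 0→Year 1:
ΣP(Year 1)Q(Year 0) = 3×114 + 6×58 + 400×12 = 342 + 348 + 4800 = 5490
ΣP(Year 0)Q(Year 0) = 3×114 + 6×58 + 497×12 = 342 + 348 + 5964 = 6654
link = 5490/6654 = 0.825068
Link Year 1→Year 2:
ΣP(Year 2)Q(Year 1) = 3×102 + 7×63 + 502×12 = 306 + 441 + 6024 = 6771
ΣP(Year 1)Q(Year 1) = 3×102 + 6×63 + 400×12 = 306 + 378 + 4800 = 5484
link = 6771/5484 = 1.234683
Link Year 2→Year 3:
ΣP(Year 3)Q(Year 2) = 2×115 + 7×52 + 652×14 = 230 + 364 + 9128 = 9722
ΣP(Year 2)Q(Year 2) = 3×115 + 7×52 + 502×14 = 345 + 364 + 7028 = 7737
link = 9722/7737 = 1.256559
Chained index = 100 × 0.825068 × 1.234683 × 1.256559 = 128.0053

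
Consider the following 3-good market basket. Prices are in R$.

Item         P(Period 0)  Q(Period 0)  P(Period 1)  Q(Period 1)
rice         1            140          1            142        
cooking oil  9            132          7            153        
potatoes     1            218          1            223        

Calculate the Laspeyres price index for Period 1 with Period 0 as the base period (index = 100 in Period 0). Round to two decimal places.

82.92

Laspeyres price index uses base-period quantities as weights.
ΣP(Period 1)·Q(Period 0) = 1×140 + 7×132 + 1×218 = 140 + 924 + 218 = 1282
ΣP(Period 0)·Q(Period 0) = 1×140 + 9×132 + 1×218 = 140 + 1188 + 218 = 1546
Index = 1282 / 1546 × 100 = 82.9237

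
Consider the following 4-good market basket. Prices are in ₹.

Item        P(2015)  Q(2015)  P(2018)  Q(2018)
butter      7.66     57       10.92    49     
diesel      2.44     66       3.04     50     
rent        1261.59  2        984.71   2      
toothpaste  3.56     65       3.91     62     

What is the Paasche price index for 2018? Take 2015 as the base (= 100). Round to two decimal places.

Paasche price index uses current-period quantities as weights.
ΣP(2018)·Q(2018) = 10.92×49 + 3.04×50 + 984.71×2 + 3.91×62 = 535.08 + 152 + 1969.42 + 242.42 = 2898.92
ΣP(2015)·Q(2018) = 7.66×49 + 2.44×50 + 1261.59×2 + 3.56×62 = 375.34 + 122 + 2523.18 + 220.72 = 3241.24
Index = 2898.92 / 3241.24 × 100 = 89.4386

89.44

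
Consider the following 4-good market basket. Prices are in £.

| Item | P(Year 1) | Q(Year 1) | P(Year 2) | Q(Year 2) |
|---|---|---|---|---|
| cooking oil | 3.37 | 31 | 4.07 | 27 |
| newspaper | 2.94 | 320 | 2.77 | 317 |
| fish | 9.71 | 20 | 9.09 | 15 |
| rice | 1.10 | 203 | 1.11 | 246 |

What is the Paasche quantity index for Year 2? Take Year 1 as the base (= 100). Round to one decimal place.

98.4

Paasche quantity index uses current-period prices as weights.
ΣP(Year 2)·Q(Year 2) = 4.07×27 + 2.77×317 + 9.09×15 + 1.11×246 = 109.89 + 878.09 + 136.35 + 273.06 = 1397.39
ΣP(Year 2)·Q(Year 1) = 4.07×31 + 2.77×320 + 9.09×20 + 1.11×203 = 126.17 + 886.4 + 181.8 + 225.33 = 1419.7
Index = 1397.39 / 1419.7 × 100 = 98.4285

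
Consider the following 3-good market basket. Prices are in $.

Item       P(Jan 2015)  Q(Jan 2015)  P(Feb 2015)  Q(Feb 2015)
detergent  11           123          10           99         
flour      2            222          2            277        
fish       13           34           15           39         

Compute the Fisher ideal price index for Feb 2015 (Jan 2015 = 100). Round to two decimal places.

98.28

Laspeyres component (base-period weights):
ΣP(Feb 2015)Q(Jan 2015) = 10×123 + 2×222 + 15×34 = 1230 + 444 + 510 = 2184
ΣP(Jan 2015)Q(Jan 2015) = 11×123 + 2×222 + 13×34 = 1353 + 444 + 442 = 2239
L = 2184 / 2239 × 100 = 97.5435
Paasche component (current-period weights):
ΣP(Feb 2015)Q(Feb 2015) = 10×99 + 2×277 + 15×39 = 990 + 554 + 585 = 2129
ΣP(Jan 2015)Q(Feb 2015) = 11×99 + 2×277 + 13×39 = 1089 + 554 + 507 = 2150
P = 2129 / 2150 × 100 = 99.0233
Fisher = √(L × P) = √(97.5435 × 99.0233) = 98.2806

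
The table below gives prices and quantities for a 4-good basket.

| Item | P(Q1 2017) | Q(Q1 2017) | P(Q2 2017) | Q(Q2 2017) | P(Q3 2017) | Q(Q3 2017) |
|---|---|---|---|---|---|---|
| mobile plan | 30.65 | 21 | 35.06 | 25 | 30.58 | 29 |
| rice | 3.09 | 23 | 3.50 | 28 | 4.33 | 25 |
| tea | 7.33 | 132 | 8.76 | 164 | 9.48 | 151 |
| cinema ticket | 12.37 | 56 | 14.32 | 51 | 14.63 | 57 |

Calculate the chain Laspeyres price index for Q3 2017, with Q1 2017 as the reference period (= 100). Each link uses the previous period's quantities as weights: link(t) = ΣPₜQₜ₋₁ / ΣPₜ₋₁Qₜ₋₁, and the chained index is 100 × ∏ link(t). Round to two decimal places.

118.52

Link Q1 2017→Q2 2017:
ΣP(Q2 2017)Q(Q1 2017) = 35.06×21 + 3.50×23 + 8.76×132 + 14.32×56 = 736.26 + 80.5 + 1156.32 + 801.92 = 2775
ΣP(Q1 2017)Q(Q1 2017) = 30.65×21 + 3.09×23 + 7.33×132 + 12.37×56 = 643.65 + 71.07 + 967.56 + 692.72 = 2375
link = 2775/2375 = 1.168421
Link Q2 2017→Q3 2017:
ΣP(Q3 2017)Q(Q2 2017) = 30.58×25 + 4.33×28 + 9.48×164 + 14.63×51 = 764.5 + 121.24 + 1554.72 + 746.13 = 3186.59
ΣP(Q2 2017)Q(Q2 2017) = 35.06×25 + 3.50×28 + 8.76×164 + 14.32×51 = 876.5 + 98 + 1436.64 + 730.32 = 3141.46
link = 3186.59/3141.46 = 1.014366
Chained index = 100 × 1.168421 × 1.014366 = 118.5207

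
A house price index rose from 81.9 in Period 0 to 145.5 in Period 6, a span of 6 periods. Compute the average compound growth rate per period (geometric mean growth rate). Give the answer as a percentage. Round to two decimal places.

Growth factor = (145.5/81.9)^(1/6) = (1.776557)^(1/6) = 1.100516
Growth rate = 1.100516 − 1 = 0.100516 = 10.0516%

10.05%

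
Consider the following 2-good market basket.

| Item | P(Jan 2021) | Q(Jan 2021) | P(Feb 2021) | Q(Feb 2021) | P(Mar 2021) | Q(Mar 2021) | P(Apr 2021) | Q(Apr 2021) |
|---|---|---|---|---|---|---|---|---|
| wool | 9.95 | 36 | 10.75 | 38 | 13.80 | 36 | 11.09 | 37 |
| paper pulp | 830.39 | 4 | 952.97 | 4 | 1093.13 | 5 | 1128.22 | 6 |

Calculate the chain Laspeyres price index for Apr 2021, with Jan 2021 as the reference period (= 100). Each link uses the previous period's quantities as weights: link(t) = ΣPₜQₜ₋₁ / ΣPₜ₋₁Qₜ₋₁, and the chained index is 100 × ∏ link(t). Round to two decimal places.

134.13

Link Jan 2021→Feb 2021:
ΣP(Feb 2021)Q(Jan 2021) = 10.75×36 + 952.97×4 = 387 + 3811.88 = 4198.88
ΣP(Jan 2021)Q(Jan 2021) = 9.95×36 + 830.39×4 = 358.2 + 3321.56 = 3679.76
link = 4198.88/3679.76 = 1.141074
Link Feb 2021→Mar 2021:
ΣP(Mar 2021)Q(Feb 2021) = 13.80×38 + 1093.13×4 = 524.4 + 4372.52 = 4896.92
ΣP(Feb 2021)Q(Feb 2021) = 10.75×38 + 952.97×4 = 408.5 + 3811.88 = 4220.38
link = 4896.92/4220.38 = 1.160303
Link Mar 2021→Apr 2021:
ΣP(Apr 2021)Q(Mar 2021) = 11.09×36 + 1128.22×5 = 399.24 + 5641.1 = 6040.34
ΣP(Mar 2021)Q(Mar 2021) = 13.80×36 + 1093.13×5 = 496.8 + 5465.65 = 5962.45
link = 6040.34/5962.45 = 1.013063
Chained index = 100 × 1.141074 × 1.160303 × 1.013063 = 134.1288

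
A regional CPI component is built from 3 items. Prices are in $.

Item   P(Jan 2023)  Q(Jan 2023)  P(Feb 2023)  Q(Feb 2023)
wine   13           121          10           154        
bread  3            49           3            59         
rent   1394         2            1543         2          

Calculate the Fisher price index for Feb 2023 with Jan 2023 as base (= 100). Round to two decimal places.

Laspeyres component (base-period weights):
ΣP(Feb 2023)Q(Jan 2023) = 10×121 + 3×49 + 1543×2 = 1210 + 147 + 3086 = 4443
ΣP(Jan 2023)Q(Jan 2023) = 13×121 + 3×49 + 1394×2 = 1573 + 147 + 2788 = 4508
L = 4443 / 4508 × 100 = 98.5581
Paasche component (current-period weights):
ΣP(Feb 2023)Q(Feb 2023) = 10×154 + 3×59 + 1543×2 = 1540 + 177 + 3086 = 4803
ΣP(Jan 2023)Q(Feb 2023) = 13×154 + 3×59 + 1394×2 = 2002 + 177 + 2788 = 4967
P = 4803 / 4967 × 100 = 96.6982
Fisher = √(L × P) = √(98.5581 × 96.6982) = 97.6237

97.62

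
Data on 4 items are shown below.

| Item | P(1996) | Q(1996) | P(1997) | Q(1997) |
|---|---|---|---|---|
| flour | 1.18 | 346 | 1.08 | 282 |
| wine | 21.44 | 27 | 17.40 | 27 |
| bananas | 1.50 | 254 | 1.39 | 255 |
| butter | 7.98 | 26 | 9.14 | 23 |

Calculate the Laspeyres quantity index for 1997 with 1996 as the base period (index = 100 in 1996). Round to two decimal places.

Laspeyres quantity index uses base-period prices as weights.
ΣP(1996)·Q(1997) = 1.18×282 + 21.44×27 + 1.50×255 + 7.98×23 = 332.76 + 578.88 + 382.5 + 183.54 = 1477.68
ΣP(1996)·Q(1996) = 1.18×346 + 21.44×27 + 1.50×254 + 7.98×26 = 408.28 + 578.88 + 381 + 207.48 = 1575.64
Index = 1477.68 / 1575.64 × 100 = 93.7828

93.78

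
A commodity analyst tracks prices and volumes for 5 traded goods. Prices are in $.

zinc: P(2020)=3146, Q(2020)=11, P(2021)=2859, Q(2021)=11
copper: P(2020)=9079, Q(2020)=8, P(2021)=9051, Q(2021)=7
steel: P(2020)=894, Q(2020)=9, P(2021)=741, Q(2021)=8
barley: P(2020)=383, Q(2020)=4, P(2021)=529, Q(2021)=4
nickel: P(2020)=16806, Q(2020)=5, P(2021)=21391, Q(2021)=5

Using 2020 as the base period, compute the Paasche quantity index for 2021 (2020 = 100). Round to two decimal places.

95.54

Paasche quantity index uses current-period prices as weights.
ΣP(2021)·Q(2021) = 2859×11 + 9051×7 + 741×8 + 529×4 + 21391×5 = 31449 + 63357 + 5928 + 2116 + 106955 = 209805
ΣP(2021)·Q(2020) = 2859×11 + 9051×8 + 741×9 + 529×4 + 21391×5 = 31449 + 72408 + 6669 + 2116 + 106955 = 219597
Index = 209805 / 219597 × 100 = 95.5409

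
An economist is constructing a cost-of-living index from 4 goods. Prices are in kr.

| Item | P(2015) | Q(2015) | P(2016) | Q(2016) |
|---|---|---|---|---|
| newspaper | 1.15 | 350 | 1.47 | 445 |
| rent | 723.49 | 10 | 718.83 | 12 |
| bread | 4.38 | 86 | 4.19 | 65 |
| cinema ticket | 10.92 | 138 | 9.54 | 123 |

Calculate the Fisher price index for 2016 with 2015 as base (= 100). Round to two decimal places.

Laspeyres component (base-period weights):
ΣP(2016)Q(2015) = 1.47×350 + 718.83×10 + 4.19×86 + 9.54×138 = 514.5 + 7188.3 + 360.34 + 1316.52 = 9379.66
ΣP(2015)Q(2015) = 1.15×350 + 723.49×10 + 4.38×86 + 10.92×138 = 402.5 + 7234.9 + 376.68 + 1506.96 = 9521.04
L = 9379.66 / 9521.04 × 100 = 98.5151
Paasche component (current-period weights):
ΣP(2016)Q(2016) = 1.47×445 + 718.83×12 + 4.19×65 + 9.54×123 = 654.15 + 8625.96 + 272.35 + 1173.42 = 10725.88
ΣP(2015)Q(2016) = 1.15×445 + 723.49×12 + 4.38×65 + 10.92×123 = 511.75 + 8681.88 + 284.7 + 1343.16 = 10821.49
P = 10725.88 / 10821.49 × 100 = 99.1165
Fisher = √(L × P) = √(98.5151 × 99.1165) = 98.8153

98.82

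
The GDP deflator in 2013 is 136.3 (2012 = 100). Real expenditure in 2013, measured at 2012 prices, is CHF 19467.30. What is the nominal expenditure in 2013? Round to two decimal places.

26533.93

Nominal = Real × (Index/100) = 19467.30 × (136.3/100)
        = 19467.30 × 1.363 = 26533.9299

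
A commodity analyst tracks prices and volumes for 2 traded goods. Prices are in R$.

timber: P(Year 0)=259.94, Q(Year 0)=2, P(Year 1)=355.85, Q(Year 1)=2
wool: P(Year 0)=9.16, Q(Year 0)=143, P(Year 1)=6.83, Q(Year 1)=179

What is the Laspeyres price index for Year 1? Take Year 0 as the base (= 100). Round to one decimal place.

92.3

Laspeyres price index uses base-period quantities as weights.
ΣP(Year 1)·Q(Year 0) = 355.85×2 + 6.83×143 = 711.7 + 976.69 = 1688.39
ΣP(Year 0)·Q(Year 0) = 259.94×2 + 9.16×143 = 519.88 + 1309.88 = 1829.76
Index = 1688.39 / 1829.76 × 100 = 92.2739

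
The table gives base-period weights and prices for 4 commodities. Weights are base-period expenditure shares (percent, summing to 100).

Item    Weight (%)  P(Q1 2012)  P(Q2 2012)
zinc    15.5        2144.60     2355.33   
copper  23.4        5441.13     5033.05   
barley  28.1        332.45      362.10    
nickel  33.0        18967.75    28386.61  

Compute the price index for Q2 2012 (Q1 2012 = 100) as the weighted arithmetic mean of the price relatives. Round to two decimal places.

118.66

zinc: 15.5 × (2355.33/2144.60) = 15.5 × 1.098261 = 17.0230
copper: 23.4 × (5033.05/5441.13) = 23.4 × 0.925001 = 21.6450
barley: 28.1 × (362.10/332.45) = 28.1 × 1.089186 = 30.6061
nickel: 33.0 × (28386.61/18967.75) = 33.0 × 1.496572 = 49.3869
Index = Σ wᵢ·(p₁ᵢ/p₀ᵢ) = 17.0230 + 21.6450 + 30.6061 + 49.3869 = 118.6611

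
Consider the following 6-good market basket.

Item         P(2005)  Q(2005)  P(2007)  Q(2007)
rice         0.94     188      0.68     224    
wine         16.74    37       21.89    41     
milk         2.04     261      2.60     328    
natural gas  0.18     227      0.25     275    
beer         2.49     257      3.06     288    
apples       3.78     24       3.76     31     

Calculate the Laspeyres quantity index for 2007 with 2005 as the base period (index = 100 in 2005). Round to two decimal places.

116.66

Laspeyres quantity index uses base-period prices as weights.
ΣP(2005)·Q(2007) = 0.94×224 + 16.74×41 + 2.04×328 + 0.18×275 + 2.49×288 + 3.78×31 = 210.56 + 686.34 + 669.12 + 49.5 + 717.12 + 117.18 = 2449.82
ΣP(2005)·Q(2005) = 0.94×188 + 16.74×37 + 2.04×261 + 0.18×227 + 2.49×257 + 3.78×24 = 176.72 + 619.38 + 532.44 + 40.86 + 639.93 + 90.72 = 2100.05
Index = 2449.82 / 2100.05 × 100 = 116.6553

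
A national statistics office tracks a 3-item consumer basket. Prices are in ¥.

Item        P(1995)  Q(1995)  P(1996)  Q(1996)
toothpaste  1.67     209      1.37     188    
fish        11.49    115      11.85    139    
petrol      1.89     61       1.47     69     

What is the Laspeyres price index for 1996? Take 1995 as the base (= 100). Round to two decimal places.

97.37

Laspeyres price index uses base-period quantities as weights.
ΣP(1996)·Q(1995) = 1.37×209 + 11.85×115 + 1.47×61 = 286.33 + 1362.75 + 89.67 = 1738.75
ΣP(1995)·Q(1995) = 1.67×209 + 11.49×115 + 1.89×61 = 349.03 + 1321.35 + 115.29 = 1785.67
Index = 1738.75 / 1785.67 × 100 = 97.3724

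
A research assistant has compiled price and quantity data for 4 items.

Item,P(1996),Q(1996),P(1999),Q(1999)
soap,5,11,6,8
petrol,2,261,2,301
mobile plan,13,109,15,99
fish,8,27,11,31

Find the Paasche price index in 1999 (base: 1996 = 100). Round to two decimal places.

Paasche price index uses current-period quantities as weights.
ΣP(1999)·Q(1999) = 6×8 + 2×301 + 15×99 + 11×31 = 48 + 602 + 1485 + 341 = 2476
ΣP(1996)·Q(1999) = 5×8 + 2×301 + 13×99 + 8×31 = 40 + 602 + 1287 + 248 = 2177
Index = 2476 / 2177 × 100 = 113.7345

113.73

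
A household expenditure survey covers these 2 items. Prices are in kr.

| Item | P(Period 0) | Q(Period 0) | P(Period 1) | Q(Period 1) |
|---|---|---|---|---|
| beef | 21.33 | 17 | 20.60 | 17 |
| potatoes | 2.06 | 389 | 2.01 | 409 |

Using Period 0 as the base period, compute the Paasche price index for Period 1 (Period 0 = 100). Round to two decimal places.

97.27

Paasche price index uses current-period quantities as weights.
ΣP(Period 1)·Q(Period 1) = 20.60×17 + 2.01×409 = 350.2 + 822.09 = 1172.29
ΣP(Period 0)·Q(Period 1) = 21.33×17 + 2.06×409 = 362.61 + 842.54 = 1205.15
Index = 1172.29 / 1205.15 × 100 = 97.2734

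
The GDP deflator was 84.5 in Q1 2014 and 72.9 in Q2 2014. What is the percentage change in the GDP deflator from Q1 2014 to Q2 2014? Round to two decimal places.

Change = (72.9 − 84.5) / 84.5 × 100
       = -11.6 / 84.5 × 100 = -13.7278%

-13.73%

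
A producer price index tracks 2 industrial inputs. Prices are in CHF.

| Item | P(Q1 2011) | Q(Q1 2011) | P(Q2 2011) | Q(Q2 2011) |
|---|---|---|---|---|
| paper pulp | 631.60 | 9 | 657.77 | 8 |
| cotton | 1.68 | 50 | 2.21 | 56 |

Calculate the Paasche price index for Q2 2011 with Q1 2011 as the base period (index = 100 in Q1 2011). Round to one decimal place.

Paasche price index uses current-period quantities as weights.
ΣP(Q2 2011)·Q(Q2 2011) = 657.77×8 + 2.21×56 = 5262.16 + 123.76 = 5385.92
ΣP(Q1 2011)·Q(Q2 2011) = 631.60×8 + 1.68×56 = 5052.8 + 94.08 = 5146.88
Index = 5385.92 / 5146.88 × 100 = 104.6444

104.6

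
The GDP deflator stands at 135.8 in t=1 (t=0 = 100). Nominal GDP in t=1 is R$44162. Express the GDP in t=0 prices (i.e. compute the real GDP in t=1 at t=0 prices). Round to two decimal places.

Real = Nominal ÷ (Index/100) = 44162 ÷ (135.8/100)
     = 44162 ÷ 1.358 = 32519.8822

32519.88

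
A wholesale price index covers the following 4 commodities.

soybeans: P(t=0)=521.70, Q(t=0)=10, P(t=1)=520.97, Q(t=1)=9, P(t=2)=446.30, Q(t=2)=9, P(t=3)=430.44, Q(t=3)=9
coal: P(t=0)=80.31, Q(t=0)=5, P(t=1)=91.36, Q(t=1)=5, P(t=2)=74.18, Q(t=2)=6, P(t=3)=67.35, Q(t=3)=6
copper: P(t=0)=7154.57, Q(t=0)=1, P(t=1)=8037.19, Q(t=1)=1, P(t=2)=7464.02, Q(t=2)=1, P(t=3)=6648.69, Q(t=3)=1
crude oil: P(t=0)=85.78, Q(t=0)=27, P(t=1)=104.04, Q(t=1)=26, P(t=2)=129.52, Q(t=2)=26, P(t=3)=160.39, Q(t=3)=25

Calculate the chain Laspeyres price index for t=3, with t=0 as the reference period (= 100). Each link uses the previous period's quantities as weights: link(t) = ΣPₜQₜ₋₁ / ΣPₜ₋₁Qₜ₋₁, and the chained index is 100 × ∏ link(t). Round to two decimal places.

103.48

Link t=0→t=1:
ΣP(t=1)Q(t=0) = 520.97×10 + 91.36×5 + 8037.19×1 + 104.04×27 = 5209.7 + 456.8 + 8037.19 + 2809.08 = 16512.77
ΣP(t=0)Q(t=0) = 521.70×10 + 80.31×5 + 7154.57×1 + 85.78×27 = 5217 + 401.55 + 7154.57 + 2316.06 = 15089.18
link = 16512.77/15089.18 = 1.094345
Link t=1→t=2:
ΣP(t=2)Q(t=1) = 446.30×9 + 74.18×5 + 7464.02×1 + 129.52×26 = 4016.7 + 370.9 + 7464.02 + 3367.52 = 15219.14
ΣP(t=1)Q(t=1) = 520.97×9 + 91.36×5 + 8037.19×1 + 104.04×26 = 4688.73 + 456.8 + 8037.19 + 2705.04 = 15887.76
link = 15219.14/15887.76 = 0.957916
Link t=2→t=3:
ΣP(t=3)Q(t=2) = 430.44×9 + 67.35×6 + 6648.69×1 + 160.39×26 = 3873.96 + 404.1 + 6648.69 + 4170.14 = 15096.89
ΣP(t=2)Q(t=2) = 446.30×9 + 74.18×6 + 7464.02×1 + 129.52×26 = 4016.7 + 445.08 + 7464.02 + 3367.52 = 15293.32
link = 15096.89/15293.32 = 0.987156
Chained index = 100 × 1.094345 × 0.957916 × 0.987156 = 103.4826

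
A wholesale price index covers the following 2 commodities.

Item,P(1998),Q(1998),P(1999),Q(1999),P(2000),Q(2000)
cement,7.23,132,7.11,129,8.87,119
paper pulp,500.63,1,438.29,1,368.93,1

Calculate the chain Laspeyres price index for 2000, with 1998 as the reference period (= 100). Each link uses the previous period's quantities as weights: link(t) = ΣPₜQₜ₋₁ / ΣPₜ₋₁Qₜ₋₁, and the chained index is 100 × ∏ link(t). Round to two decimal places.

Link 1998→1999:
ΣP(1999)Q(1998) = 7.11×132 + 438.29×1 = 938.52 + 438.29 = 1376.81
ΣP(1998)Q(1998) = 7.23×132 + 500.63×1 = 954.36 + 500.63 = 1454.99
link = 1376.81/1454.99 = 0.946268
Link 1999→2000:
ΣP(2000)Q(1999) = 8.87×129 + 368.93×1 = 1144.23 + 368.93 = 1513.16
ΣP(1999)Q(1999) = 7.11×129 + 438.29×1 = 917.19 + 438.29 = 1355.48
link = 1513.16/1355.48 = 1.116328
Chained index = 100 × 0.946268 × 1.116328 = 105.6345

105.63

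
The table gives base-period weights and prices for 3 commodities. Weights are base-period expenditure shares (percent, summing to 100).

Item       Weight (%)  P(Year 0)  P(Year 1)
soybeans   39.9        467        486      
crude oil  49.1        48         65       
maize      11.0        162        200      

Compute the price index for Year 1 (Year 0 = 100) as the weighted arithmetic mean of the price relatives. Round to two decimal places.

121.59

soybeans: 39.9 × (486/467) = 39.9 × 1.040685 = 41.5233
crude oil: 49.1 × (65/48) = 49.1 × 1.354167 = 66.4896
maize: 11.0 × (200/162) = 11.0 × 1.234568 = 13.5802
Index = Σ wᵢ·(p₁ᵢ/p₀ᵢ) = 41.5233 + 66.4896 + 13.5802 = 121.5932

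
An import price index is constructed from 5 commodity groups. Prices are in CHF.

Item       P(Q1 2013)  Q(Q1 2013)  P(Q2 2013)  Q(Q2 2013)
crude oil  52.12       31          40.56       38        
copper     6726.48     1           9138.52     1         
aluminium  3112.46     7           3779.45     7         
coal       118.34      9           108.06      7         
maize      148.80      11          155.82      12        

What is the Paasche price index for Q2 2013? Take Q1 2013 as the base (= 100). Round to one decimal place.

120.1

Paasche price index uses current-period quantities as weights.
ΣP(Q2 2013)·Q(Q2 2013) = 40.56×38 + 9138.52×1 + 3779.45×7 + 108.06×7 + 155.82×12 = 1541.28 + 9138.52 + 26456.15 + 756.42 + 1869.84 = 39762.21
ΣP(Q1 2013)·Q(Q2 2013) = 52.12×38 + 6726.48×1 + 3112.46×7 + 118.34×7 + 148.80×12 = 1980.56 + 6726.48 + 21787.22 + 828.38 + 1785.6 = 33108.24
Index = 39762.21 / 33108.24 × 100 = 120.0976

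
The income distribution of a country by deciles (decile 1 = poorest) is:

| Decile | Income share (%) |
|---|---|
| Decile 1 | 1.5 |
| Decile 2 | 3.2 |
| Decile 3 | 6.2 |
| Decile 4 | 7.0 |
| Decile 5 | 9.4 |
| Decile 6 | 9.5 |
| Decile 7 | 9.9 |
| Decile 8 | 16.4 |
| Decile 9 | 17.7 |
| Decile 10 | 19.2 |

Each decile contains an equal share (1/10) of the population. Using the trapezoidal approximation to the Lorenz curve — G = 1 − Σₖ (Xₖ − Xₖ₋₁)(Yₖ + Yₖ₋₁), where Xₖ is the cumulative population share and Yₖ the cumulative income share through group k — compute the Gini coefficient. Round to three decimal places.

0.321

Cumulative income shares Yₖ: 0.0150, 0.0470, 0.1090, 0.1790, 0.2730, 0.3680, 0.4670, 0.6310, 0.8080, 1.0000
Σ (Xₖ−Xₖ₋₁)(Yₖ+Yₖ₋₁) = (1/10)(0.0150+0.0000) + (1/10)(0.0470+0.0150) + (1/10)(0.1090+0.0470) + (1/10)(0.1790+0.1090) + (1/10)(0.2730+0.1790) + (1/10)(0.3680+0.2730) + (1/10)(0.4670+0.3680) + (1/10)(0.6310+0.4670) + (1/10)(0.8080+0.6310) + (1/10)(1.0000+0.8080)
  = 0.0015 + 0.0062 + 0.0156 + 0.0288 + 0.0452 + 0.0641 + 0.0835 + 0.1098 + 0.1439 + 0.1808 = 0.6794
G = 1 − 0.6794 = 0.3206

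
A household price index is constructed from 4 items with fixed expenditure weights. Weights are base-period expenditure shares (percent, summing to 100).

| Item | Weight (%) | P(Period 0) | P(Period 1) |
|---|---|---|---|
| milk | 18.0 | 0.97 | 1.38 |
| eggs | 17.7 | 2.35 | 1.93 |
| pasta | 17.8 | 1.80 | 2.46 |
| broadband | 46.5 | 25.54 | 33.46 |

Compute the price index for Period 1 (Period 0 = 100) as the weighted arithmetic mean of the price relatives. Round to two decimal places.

125.39

milk: 18.0 × (1.38/0.97) = 18.0 × 1.422680 = 25.6082
eggs: 17.7 × (1.93/2.35) = 17.7 × 0.821277 = 14.5366
pasta: 17.8 × (2.46/1.80) = 17.8 × 1.366667 = 24.3267
broadband: 46.5 × (33.46/25.54) = 46.5 × 1.310102 = 60.9197
Index = Σ wᵢ·(p₁ᵢ/p₀ᵢ) = 25.6082 + 14.5366 + 24.3267 + 60.9197 = 125.3912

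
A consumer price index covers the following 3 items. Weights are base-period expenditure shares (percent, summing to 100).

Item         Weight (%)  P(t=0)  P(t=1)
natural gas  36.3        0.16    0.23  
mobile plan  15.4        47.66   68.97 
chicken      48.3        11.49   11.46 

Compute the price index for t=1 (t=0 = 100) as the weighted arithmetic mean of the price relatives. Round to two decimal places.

natural gas: 36.3 × (0.23/0.16) = 36.3 × 1.437500 = 52.1812
mobile plan: 15.4 × (68.97/47.66) = 15.4 × 1.447125 = 22.2857
chicken: 48.3 × (11.46/11.49) = 48.3 × 0.997389 = 48.1739
Index = Σ wᵢ·(p₁ᵢ/p₀ᵢ) = 52.1812 + 22.2857 + 48.1739 = 122.6409

122.64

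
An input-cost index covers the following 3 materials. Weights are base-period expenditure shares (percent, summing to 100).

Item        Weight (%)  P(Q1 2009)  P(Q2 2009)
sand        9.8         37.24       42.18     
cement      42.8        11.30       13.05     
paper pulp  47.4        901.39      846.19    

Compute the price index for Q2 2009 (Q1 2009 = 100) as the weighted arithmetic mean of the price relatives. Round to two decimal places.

105.03

sand: 9.8 × (42.18/37.24) = 9.8 × 1.132653 = 11.1000
cement: 42.8 × (13.05/11.30) = 42.8 × 1.154867 = 49.4283
paper pulp: 47.4 × (846.19/901.39) = 47.4 × 0.938761 = 44.4973
Index = Σ wᵢ·(p₁ᵢ/p₀ᵢ) = 11.1000 + 49.4283 + 44.4973 = 105.0256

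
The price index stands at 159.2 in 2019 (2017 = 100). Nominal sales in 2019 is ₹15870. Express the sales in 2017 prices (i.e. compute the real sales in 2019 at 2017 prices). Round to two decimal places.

Real = Nominal ÷ (Index/100) = 15870 ÷ (159.2/100)
     = 15870 ÷ 1.592 = 9968.5930

9968.59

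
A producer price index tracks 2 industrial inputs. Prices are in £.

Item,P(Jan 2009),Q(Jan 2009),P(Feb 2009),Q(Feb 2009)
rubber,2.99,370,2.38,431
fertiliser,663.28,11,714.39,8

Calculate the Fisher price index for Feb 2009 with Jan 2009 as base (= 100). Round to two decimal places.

103.11

Laspeyres component (base-period weights):
ΣP(Feb 2009)Q(Jan 2009) = 2.38×370 + 714.39×11 = 880.6 + 7858.29 = 8738.89
ΣP(Jan 2009)Q(Jan 2009) = 2.99×370 + 663.28×11 = 1106.3 + 7296.08 = 8402.38
L = 8738.89 / 8402.38 × 100 = 104.0049
Paasche component (current-period weights):
ΣP(Feb 2009)Q(Feb 2009) = 2.38×431 + 714.39×8 = 1025.78 + 5715.12 = 6740.9
ΣP(Jan 2009)Q(Feb 2009) = 2.99×431 + 663.28×8 = 1288.69 + 5306.24 = 6594.93
P = 6740.9 / 6594.93 × 100 = 102.2134
Fisher = √(L × P) = √(104.0049 × 102.2134) = 103.1053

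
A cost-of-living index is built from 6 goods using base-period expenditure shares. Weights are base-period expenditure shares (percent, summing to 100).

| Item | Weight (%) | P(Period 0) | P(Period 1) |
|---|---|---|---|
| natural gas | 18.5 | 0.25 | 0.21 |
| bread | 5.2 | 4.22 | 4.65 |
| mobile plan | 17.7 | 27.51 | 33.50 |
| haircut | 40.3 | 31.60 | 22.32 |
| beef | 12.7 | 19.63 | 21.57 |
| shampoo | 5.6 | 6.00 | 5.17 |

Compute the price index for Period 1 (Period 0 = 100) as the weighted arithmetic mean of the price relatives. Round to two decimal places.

90.07

natural gas: 18.5 × (0.21/0.25) = 18.5 × 0.840000 = 15.5400
bread: 5.2 × (4.65/4.22) = 5.2 × 1.101896 = 5.7299
mobile plan: 17.7 × (33.50/27.51) = 17.7 × 1.217739 = 21.5540
haircut: 40.3 × (22.32/31.60) = 40.3 × 0.706329 = 28.4651
beef: 12.7 × (21.57/19.63) = 12.7 × 1.098828 = 13.9551
shampoo: 5.6 × (5.17/6.00) = 5.6 × 0.861667 = 4.8253
Index = Σ wᵢ·(p₁ᵢ/p₀ᵢ) = 15.5400 + 5.7299 + 21.5540 + 28.4651 + 13.9551 + 4.8253 = 90.0694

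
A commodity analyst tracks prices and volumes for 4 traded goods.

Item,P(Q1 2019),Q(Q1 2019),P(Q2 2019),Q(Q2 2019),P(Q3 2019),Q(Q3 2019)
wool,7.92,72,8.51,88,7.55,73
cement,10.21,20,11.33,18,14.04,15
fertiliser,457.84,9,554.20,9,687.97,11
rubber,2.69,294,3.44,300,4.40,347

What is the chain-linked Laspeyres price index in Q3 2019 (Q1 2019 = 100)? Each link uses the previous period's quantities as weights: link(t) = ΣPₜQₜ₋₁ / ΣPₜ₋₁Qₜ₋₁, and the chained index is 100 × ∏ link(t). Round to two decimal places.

145.39

Link Q1 2019→Q2 2019:
ΣP(Q2 2019)Q(Q1 2019) = 8.51×72 + 11.33×20 + 554.20×9 + 3.44×294 = 612.72 + 226.6 + 4987.8 + 1011.36 = 6838.48
ΣP(Q1 2019)Q(Q1 2019) = 7.92×72 + 10.21×20 + 457.84×9 + 2.69×294 = 570.24 + 204.2 + 4120.56 + 790.86 = 5685.86
link = 6838.48/5685.86 = 1.202717
Link Q2 2019→Q3 2019:
ΣP(Q3 2019)Q(Q2 2019) = 7.55×88 + 14.04×18 + 687.97×9 + 4.40×300 = 664.4 + 252.72 + 6191.73 + 1320 = 8428.85
ΣP(Q2 2019)Q(Q2 2019) = 8.51×88 + 11.33×18 + 554.20×9 + 3.44×300 = 748.88 + 203.94 + 4987.8 + 1032 = 6972.62
link = 8428.85/6972.62 = 1.208850
Chained index = 100 × 1.202717 × 1.208850 = 145.3904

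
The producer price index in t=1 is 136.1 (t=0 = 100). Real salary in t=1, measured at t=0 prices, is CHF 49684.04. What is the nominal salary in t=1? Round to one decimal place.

Nominal = Real × (Index/100) = 49684.04 × (136.1/100)
        = 49684.04 × 1.361 = 67619.9784

67620.0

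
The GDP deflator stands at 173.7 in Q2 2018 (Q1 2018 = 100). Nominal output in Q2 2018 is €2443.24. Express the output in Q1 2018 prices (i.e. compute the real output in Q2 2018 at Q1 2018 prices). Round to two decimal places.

Real = Nominal ÷ (Index/100) = 2443.24 ÷ (173.7/100)
     = 2443.24 ÷ 1.737 = 1406.5861

1406.59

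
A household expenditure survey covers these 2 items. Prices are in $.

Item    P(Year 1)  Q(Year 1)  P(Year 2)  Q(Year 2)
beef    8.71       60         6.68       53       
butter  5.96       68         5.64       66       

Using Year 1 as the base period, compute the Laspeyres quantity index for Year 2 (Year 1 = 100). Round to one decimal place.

92.1

Laspeyres quantity index uses base-period prices as weights.
ΣP(Year 1)·Q(Year 2) = 8.71×53 + 5.96×66 = 461.63 + 393.36 = 854.99
ΣP(Year 1)·Q(Year 1) = 8.71×60 + 5.96×68 = 522.6 + 405.28 = 927.88
Index = 854.99 / 927.88 × 100 = 92.1445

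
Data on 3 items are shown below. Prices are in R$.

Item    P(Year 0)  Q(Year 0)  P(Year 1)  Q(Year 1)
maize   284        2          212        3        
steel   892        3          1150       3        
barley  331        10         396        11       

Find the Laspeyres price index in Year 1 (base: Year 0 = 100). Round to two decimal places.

119.53

Laspeyres price index uses base-period quantities as weights.
ΣP(Year 1)·Q(Year 0) = 212×2 + 1150×3 + 396×10 = 424 + 3450 + 3960 = 7834
ΣP(Year 0)·Q(Year 0) = 284×2 + 892×3 + 331×10 = 568 + 2676 + 3310 = 6554
Index = 7834 / 6554 × 100 = 119.5301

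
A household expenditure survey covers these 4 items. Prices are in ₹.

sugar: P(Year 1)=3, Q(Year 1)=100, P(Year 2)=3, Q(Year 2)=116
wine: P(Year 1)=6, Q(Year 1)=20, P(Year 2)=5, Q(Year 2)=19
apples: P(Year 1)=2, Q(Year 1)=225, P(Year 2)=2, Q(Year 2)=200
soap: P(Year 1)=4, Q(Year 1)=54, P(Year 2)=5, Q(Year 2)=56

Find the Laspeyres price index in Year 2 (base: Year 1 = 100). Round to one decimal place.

103.1

Laspeyres price index uses base-period quantities as weights.
ΣP(Year 2)·Q(Year 1) = 3×100 + 5×20 + 2×225 + 5×54 = 300 + 100 + 450 + 270 = 1120
ΣP(Year 1)·Q(Year 1) = 3×100 + 6×20 + 2×225 + 4×54 = 300 + 120 + 450 + 216 = 1086
Index = 1120 / 1086 × 100 = 103.1308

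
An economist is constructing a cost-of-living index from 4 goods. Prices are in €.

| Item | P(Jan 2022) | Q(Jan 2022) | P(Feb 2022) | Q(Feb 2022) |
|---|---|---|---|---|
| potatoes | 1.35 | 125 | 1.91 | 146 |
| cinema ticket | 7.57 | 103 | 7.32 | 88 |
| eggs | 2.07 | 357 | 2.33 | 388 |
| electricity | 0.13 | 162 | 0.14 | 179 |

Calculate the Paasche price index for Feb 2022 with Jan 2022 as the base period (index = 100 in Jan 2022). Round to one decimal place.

Paasche price index uses current-period quantities as weights.
ΣP(Feb 2022)·Q(Feb 2022) = 1.91×146 + 7.32×88 + 2.33×388 + 0.14×179 = 278.86 + 644.16 + 904.04 + 25.06 = 1852.12
ΣP(Jan 2022)·Q(Feb 2022) = 1.35×146 + 7.57×88 + 2.07×388 + 0.13×179 = 197.1 + 666.16 + 803.16 + 23.27 = 1689.69
Index = 1852.12 / 1689.69 × 100 = 109.6130

109.6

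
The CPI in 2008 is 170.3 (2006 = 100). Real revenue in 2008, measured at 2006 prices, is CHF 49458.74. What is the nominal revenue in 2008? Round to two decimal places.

Nominal = Real × (Index/100) = 49458.74 × (170.3/100)
        = 49458.74 × 1.703 = 84228.2342

84228.23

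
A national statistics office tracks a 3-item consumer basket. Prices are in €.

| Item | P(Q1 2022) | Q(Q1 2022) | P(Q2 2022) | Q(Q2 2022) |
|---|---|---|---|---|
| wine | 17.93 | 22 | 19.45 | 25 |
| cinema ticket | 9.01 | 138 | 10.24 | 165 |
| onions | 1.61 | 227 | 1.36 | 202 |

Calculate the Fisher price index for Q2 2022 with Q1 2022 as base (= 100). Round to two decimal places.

Laspeyres component (base-period weights):
ΣP(Q2 2022)Q(Q1 2022) = 19.45×22 + 10.24×138 + 1.36×227 = 427.9 + 1413.12 + 308.72 = 2149.74
ΣP(Q1 2022)Q(Q1 2022) = 17.93×22 + 9.01×138 + 1.61×227 = 394.46 + 1243.38 + 365.47 = 2003.31
L = 2149.74 / 2003.31 × 100 = 107.3094
Paasche component (current-period weights):
ΣP(Q2 2022)Q(Q2 2022) = 19.45×25 + 10.24×165 + 1.36×202 = 486.25 + 1689.6 + 274.72 = 2450.57
ΣP(Q1 2022)Q(Q2 2022) = 17.93×25 + 9.01×165 + 1.61×202 = 448.25 + 1486.65 + 325.22 = 2260.12
P = 2450.57 / 2260.12 × 100 = 108.4265
Fisher = √(L × P) = √(107.3094 × 108.4265) = 107.8665

107.87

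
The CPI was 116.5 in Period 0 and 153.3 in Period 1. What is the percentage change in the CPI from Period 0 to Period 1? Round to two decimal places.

Change = (153.3 − 116.5) / 116.5 × 100
       = 36.8 / 116.5 × 100 = 31.5880%

31.59%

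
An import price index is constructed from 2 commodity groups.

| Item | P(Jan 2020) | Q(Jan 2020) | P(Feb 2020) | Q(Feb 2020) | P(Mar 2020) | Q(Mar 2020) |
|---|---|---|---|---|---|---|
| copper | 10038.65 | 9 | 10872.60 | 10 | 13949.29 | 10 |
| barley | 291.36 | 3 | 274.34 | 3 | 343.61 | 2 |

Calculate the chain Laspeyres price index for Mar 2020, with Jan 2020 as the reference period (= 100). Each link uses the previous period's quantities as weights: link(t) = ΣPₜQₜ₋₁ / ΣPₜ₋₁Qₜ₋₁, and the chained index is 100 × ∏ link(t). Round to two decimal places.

Link Jan 2020→Feb 2020:
ΣP(Feb 2020)Q(Jan 2020) = 10872.60×9 + 274.34×3 = 97853.4 + 823.02 = 98676.42
ΣP(Jan 2020)Q(Jan 2020) = 10038.65×9 + 291.36×3 = 90347.85 + 874.08 = 91221.93
link = 98676.42/91221.93 = 1.081718
Link Feb 2020→Mar 2020:
ΣP(Mar 2020)Q(Feb 2020) = 13949.29×10 + 343.61×3 = 139492.9 + 1030.83 = 140523.73
ΣP(Feb 2020)Q(Feb 2020) = 10872.60×10 + 274.34×3 = 108726 + 823.02 = 109549.02
link = 140523.73/109549.02 = 1.282747
Chained index = 100 × 1.081718 × 1.282747 = 138.7571

138.76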